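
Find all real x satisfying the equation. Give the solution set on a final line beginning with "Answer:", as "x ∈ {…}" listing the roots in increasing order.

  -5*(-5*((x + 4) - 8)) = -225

Step 1. [-5*(-5*((x + 4) - 8)) = -225] -5·(inner) — divide through by -5 ⇒ div: -5*((x + 4) - 8) = 45.
Step 2. [-5*((x + 4) - 8) = 45] LHS = -5·(…); ÷-5 both sides ⇒ div: (x + 4) - 8 = -9.
Step 3. [(x + 4) - 8 = -9] peel the -8: add 8 from each side ⇒ sub: x + 4 = -1.
Step 4. [x + 4 = -1] subtract 4: x sits inside (… + 4), so sub: x = -5.

Answer: x ∈ {-5}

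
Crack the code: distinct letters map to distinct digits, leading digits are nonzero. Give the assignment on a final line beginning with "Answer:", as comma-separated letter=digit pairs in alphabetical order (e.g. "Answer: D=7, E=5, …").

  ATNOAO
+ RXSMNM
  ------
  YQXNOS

Step 1. [col 1: O + M ≡ S (mod 10)] several values work for S in column 1 (O + M ≡ S (mod 10), carry-in 0); try S=8 ⇒ S=8.
Step 2. [col 1: O + M ≡ S (mod 10)] no forcing yet in column 1 (carry-in 0); M=5 is free and consistent — try it. So M=5.
Step 3. [col 1: O + M ≡ S (mod 10)] column 1: given M=5, S=8, carry-in 0, and digits 5,8 already taken and all letters distinct, O+M≡S (mod 10) forces O=3 ⇒ O=3.
Step 4. [col 2: A + N ≡ O (mod 10)] column 2 (A + N ≡ O (mod 10), carry-in 0) doesn't pin N yet; pick N=9 and continue. So N=9.
Step 5. [col 2: A + N ≡ O (mod 10)] column 2 reads A+N+carry(0)=O with N=9, O=3; with digits 3,5,8,9 already taken and all letters distinct, the only value for A is 4, so A=4.
Step 6. [col 4: N + S ≡ X (mod 10)] from column 4 (N=9, S=8, carry-in 0, digits 3,4,5,8,9 already taken and all letters distinct): X must equal 7, so X=7.
Step 7. [col 5: T + X ≡ Q (mod 10)] from column 5 (X=7, carry-in 1, digits 3,4,5,7,8,9 already taken and all letters distinct): Q must equal 0. So Q=0.
Step 8. [col 5: T + X ≡ Q (mod 10)] from column 5 (X=7, Q=0, carry-in 1, digits 0,3,4,5,7,8,9 already taken and all letters distinct): T must equal 2 ⇒ T=2.
Step 9. [col 6: A + R ≡ Y (mod 10)] no forcing yet in column 6 (carry-in 1); R=1 is free and consistent — try it, so R=1.
Step 10. [col 6: A + R ≡ Y (mod 10)] from column 6 (A=4, R=1, carry-in 1, digits 0,1,2,3,4,5,7,8,9 already taken and all letters distinct): Y must equal 6, so Y=6.

Answer: A=4, M=5, N=9, O=3, Q=0, R=1, S=8, T=2, X=7, Y=6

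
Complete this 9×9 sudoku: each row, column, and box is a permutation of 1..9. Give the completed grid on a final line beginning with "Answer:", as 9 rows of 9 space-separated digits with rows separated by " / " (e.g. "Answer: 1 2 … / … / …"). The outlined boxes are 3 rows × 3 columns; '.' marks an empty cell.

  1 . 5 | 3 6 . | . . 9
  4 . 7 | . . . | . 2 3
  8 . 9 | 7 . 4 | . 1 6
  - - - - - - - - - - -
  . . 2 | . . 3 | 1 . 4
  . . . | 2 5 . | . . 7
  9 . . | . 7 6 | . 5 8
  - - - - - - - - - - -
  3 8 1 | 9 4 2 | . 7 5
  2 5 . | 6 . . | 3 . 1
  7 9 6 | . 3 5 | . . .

Step 1. [r1c6∈{8}] only 8 remains possible at r1c6, so r1c6=8.
Step 2. [r5c1∈{6}] r5c1 is down to just 6, so r5c1=6.
Step 3. [r8c8∈{4,8,9}] across row 8, 9 lands solely at r8c8 ⇒ r8c8=9.
Step 4. [r6c4∈{1,4}] across col 4, 4 lands solely at r6c4. So r6c4=4.
Step 5. [r5c2∈{1,3,4}] across col 2, 4 lands solely at r5c2, so r5c2=4.
Step 6. [r4c5∈{8,9}] in row 4, 9 fits only at r4c5 ⇒ r4c5=9.
Step 7. [r9c8∈{4,8}] in col 8, 8 fits only at r9c8, so r9c8=8.
Step 8. [r3c2∈{2,3}] 3 has one home in row 3: r3c2 ⇒ r3c2=3.
Step 9. [r9c7∈{2,4}] in row 9, 4 fits only at r9c7 ⇒ r9c7=4.
Step 10. [r2c4∈{1,5}] across col 4, 5 lands solely at r2c4 ⇒ r2c4=5.
Step 11. [r5c3∈{3,8}] 8 has one home in row 5: r5c3. So r5c3=8.
Step 12. [r2c6∈{1,9}] across row 2, 9 lands solely at r2c6. So r2c6=9.
Step 13. [r6c7∈{2}] r6c7's peers cover all but 2 ⇒ r6c7=2.
Step 14. [r1c2∈{2}] r1c2 is down to just 2 ⇒ r1c2=2.
Step 15. [r5c7∈{9}] nothing but 9 survives at r5c7. So r5c7=9.
Step 16. [r5c8∈{3}] r5c8 is down to just 3, so r5c8=3.
Step 17. [r3c5∈{2}] r3c5 is down to just 2. So r3c5=2.
Step 18. [r4c1∈{5}] r4c1 is down to just 5. So r4c1=5.
Step 19. [r4c4∈{8}] r4c4 has the single candidate 8, so r4c4=8.
Step 20. [r9c9∈{2}] only 2 remains possible at r9c9. So r9c9=2.
Step 21. [r5c6∈{1}] r5c6's peers cover all but 1. So r5c6=1.
Step 22. [r8c6∈{7}] only 7 remains possible at r8c6 ⇒ r8c6=7.
Step 23. [r1c8∈{4}] r1c8 is down to just 4 ⇒ r1c8=4.
Step 24. [r2c7∈{8}] r2c7 is down to just 8, so r2c7=8.
Step 25. [r6c3∈{3}] only 3 remains possible at r6c3, so r6c3=3.
Step 26. [r4c2∈{7}] r4c2 is down to just 7. So r4c2=7.
Step 27. [r3c7∈{5}] r3c7 has the single candidate 5. So r3c7=5.
Step 28. [r7c7∈{6}] only 6 remains possible at r7c7 ⇒ r7c7=6.
Step 29. [r2c2∈{6}] r2c2 is down to just 6. So r2c2=6.
Step 30. [r6c2∈{1}] r6c2 is down to just 1, so r6c2=1.
Step 31. [r1c7∈{7}] r1c7 is down to just 7. So r1c7=7.
Step 32. [r2c5∈{1}] nothing but 1 survives at r2c5, so r2c5=1.
Step 33. [r9c4∈{1}] r9c4 is down to just 1 ⇒ r9c4=1.
Step 34. [r8c3∈{4}] only 4 remains possible at r8c3 ⇒ r8c3=4.
Step 35. [r8c5∈{8}] nothing but 8 survives at r8c5 ⇒ r8c5=8.
Step 36. [r4c8∈{6}] nothing but 6 survives at r4c8. So r4c8=6.

Answer: 1 2 5 3 6 8 7 4 9 / 4 6 7 5 1 9 8 2 3 / 8 3 9 7 2 4 5 1 6 / 5 7 2 8 9 3 1 6 4 / 6 4 8 2 5 1 9 3 7 / 9 1 3 4 7 6 2 5 8 / 3 8 1 9 4 2 6 7 5 / 2 5 4 6 8 7 3 9 1 / 7 9 6 1 3 5 4 8 2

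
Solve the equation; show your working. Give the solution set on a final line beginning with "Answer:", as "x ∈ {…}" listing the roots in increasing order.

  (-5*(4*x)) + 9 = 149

Step 1. [(-5*(4*x)) + 9 = 149] the outer +9 inverts by subtracting 9 ⇒ sub: -5*(4*x) = 140.
Step 2. [-5*(4*x) = 140] -5 out front; divide by -5 ⇒ div: 4*x = -28.
Step 3. [4*x = -28] LHS = 4·(…); ÷4 both sides. So div: x = -7.

Answer: x ∈ {-7}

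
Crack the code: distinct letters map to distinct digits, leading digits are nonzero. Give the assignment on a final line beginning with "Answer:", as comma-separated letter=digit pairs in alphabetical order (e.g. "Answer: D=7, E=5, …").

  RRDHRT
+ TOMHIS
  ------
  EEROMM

Step 1. [col 1: T + S ≡ M (mod 10)] no forcing yet in column 1 (carry-in 0); S=5 is free and consistent — try it, so S=5.
Step 2. [col 1: T + S ≡ M (mod 10)] several values work for T in column 1 (T + S ≡ M (mod 10), carry-in 0); try T=7. So T=7.
Step 3. [col 1: T + S ≡ M (mod 10)] column 1 reads T+S+carry(0)=M with T=7, S=5; with digits 5,7 already taken and all letters distinct, the only value for M is 2 ⇒ M=2.
Step 4. [col 2: R + I ≡ M (mod 10)] no forcing yet in column 2 (carry-in 1); I=0 is free and consistent — try it ⇒ I=0.
Step 5. [col 2: R + I ≡ M (mod 10)] column 2 reads R+I+carry(1)=M with I=0, M=2; with digits 0,2,5,7 already taken and all letters distinct, the only value for R is 1. So R=1.
Step 6. [col 3: H + H ≡ O (mod 10)] no forcing yet in column 3 (carry-in 0); H=3 is free and consistent — try it, so H=3.
Step 7. [col 3: H + H ≡ O (mod 10)] in column 3 we have H+H≡O with carry-in 0; given H=3 and digits 0,1,2,3,5,7 already taken and all letters distinct, that pins O to 6 ⇒ O=6.
Step 8. [col 4: D + M ≡ R (mod 10)] column 4 reads D+M+carry(0)=R with M=2, R=1; with digits 0,1,2,3,5,6,7 already taken and all letters distinct, the only value for D is 9 ⇒ D=9.
Step 9. [col 5: R + O ≡ E (mod 10)] from column 5 (R=1, O=6, carry-in 1, digits 0,1,2,3,5,6,7,9 already taken and all letters distinct): E must equal 8. So E=8.

Answer: D=9, E=8, H=3, I=0, M=2, O=6, R=1, S=5, T=7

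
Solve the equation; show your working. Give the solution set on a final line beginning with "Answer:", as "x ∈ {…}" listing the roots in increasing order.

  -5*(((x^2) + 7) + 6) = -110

Step 1. [-5*(((x^2) + 7) + 6) = -110] -5 out front; divide by -5 ⇒ div: ((x^2) + 7) + 6 = 22.
Step 2. [((x^2) + 7) + 6 = 22] subtract 6: x sits inside (… + 6). So sub: (x^2) + 7 = 16.
Step 3. [(x^2) + 7 = 16] subtract 7: x sits inside (… + 7) ⇒ sub: x^2 = 9.
Step 4. [x^2 = 9] LHS squared, RHS 9 ≥ 0: apply √ (±), so sqrt: x = 3 or -3.

Answer: x ∈ {-3, 3}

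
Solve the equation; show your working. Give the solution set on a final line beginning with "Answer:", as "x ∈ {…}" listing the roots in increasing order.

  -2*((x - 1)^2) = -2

Step 1. [-2*((x - 1)^2) = -2] divide by the outer -2 ⇒ div: (x - 1)^2 = 1.
Step 2. [(x - 1)^2 = 1] 1 ≥ 0, LHS is (·)² — take ±√. So sqrt: x - 1 = 1 or -1.
Step 3. [x - 1 = 1 or -1] 1 comes off first (add 1) ⇒ sub: x = 2 or 0.

Answer: x ∈ {0, 2}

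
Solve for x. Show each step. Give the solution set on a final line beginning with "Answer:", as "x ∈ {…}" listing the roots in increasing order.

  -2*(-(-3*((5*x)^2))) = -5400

Step 1. [-2*(-(-3*((5*x)^2))) = -5400] -2·(inner) — divide through by -2. So div: -(-3*((5*x)^2)) = 2700.
Step 2. [-(-3*((5*x)^2)) = 2700] flip signs both sides. So neg: -3*((5*x)^2) = -2700.
Step 3. [-3*((5*x)^2) = -2700] divide by the outer -3, so div: (5*x)^2 = 900.
Step 4. [(5*x)^2 = 900] LHS squared, RHS 900 ≥ 0: apply √ (±), so sqrt: 5*x = 30 or -30.
Step 5. [5*x = 30 or -30] divide by the outer 5. So div: x = 6 or -6.

Answer: x ∈ {-6, 6}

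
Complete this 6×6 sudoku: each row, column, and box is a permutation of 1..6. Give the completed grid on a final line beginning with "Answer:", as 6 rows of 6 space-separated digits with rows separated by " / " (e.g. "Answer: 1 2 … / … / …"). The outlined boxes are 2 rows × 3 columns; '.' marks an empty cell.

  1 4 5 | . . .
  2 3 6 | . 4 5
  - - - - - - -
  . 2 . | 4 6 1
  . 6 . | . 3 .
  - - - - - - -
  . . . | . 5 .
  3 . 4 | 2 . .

Step 1. [r5c2∈{1}] r5c2 has the single candidate 1, so r5c2=1.
Step 2. [r6c6∈{6}] r6c6 is down to just 6 ⇒ r6c6=6.
Step 3. [r5c4∈{3}] nothing but 3 survives at r5c4 ⇒ r5c4=3.
Step 4. [r4c6∈{2}] nothing but 2 survives at r4c6 ⇒ r4c6=2.
Step 5. [r4c4∈{5}] r4c4 has the single candidate 5, so r4c4=5.
Step 6. [r3c1∈{5}] r3c1 has the single candidate 5. So r3c1=5.
Step 7. [r1c4∈{6}] nothing but 6 survives at r1c4, so r1c4=6.
Step 8. [r6c5∈{1}] nothing but 1 survives at r6c5, so r6c5=1.
Step 9. [r5c1∈{6}] only 6 remains possible at r5c1. So r5c1=6.
Step 10. [r1c5∈{2}] r1c5 has the single candidate 2, so r1c5=2.
Step 11. [r1c6∈{3}] only 3 remains possible at r1c6, so r1c6=3.
Step 12. [r5c6∈{4}] r5c6 has the single candidate 4. So r5c6=4.
Step 13. [r5c3∈{2}] r5c3's peers cover all but 2, so r5c3=2.
Step 14. [r3c3∈{3}] r3c3 has the single candidate 3 ⇒ r3c3=3.
Step 15. [r2c4∈{1}] r2c4's peers cover all but 1, so r2c4=1.
Step 16. [r6c2∈{5}] r6c2's peers cover all but 5. So r6c2=5.
Step 17. [r4c3∈{1}] only 1 remains possible at r4c3. So r4c3=1.
Step 18. [r4c1∈{4}] r4c1's peers cover all but 4 ⇒ r4c1=4.

Answer: 1 4 5 6 2 3 / 2 3 6 1 4 5 / 5 2 3 4 6 1 / 4 6 1 5 3 2 / 6 1 2 3 5 4 / 3 5 4 2 1 6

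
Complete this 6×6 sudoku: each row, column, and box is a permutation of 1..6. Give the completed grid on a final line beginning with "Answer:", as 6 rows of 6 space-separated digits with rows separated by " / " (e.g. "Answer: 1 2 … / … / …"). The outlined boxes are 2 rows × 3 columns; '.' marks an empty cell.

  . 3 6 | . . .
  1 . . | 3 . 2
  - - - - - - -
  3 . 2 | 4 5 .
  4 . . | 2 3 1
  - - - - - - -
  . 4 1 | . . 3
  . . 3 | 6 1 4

Step 1. [r2c2∈{5}] r2c2 is down to just 5, so r2c2=5.
Step 2. [r5c1∈{2,5,6}] r5c1 is the only open cell in row 5 admitting 6. So r5c1=6.
Step 3. [r6c1∈{2,5}] 5 has one home in row 6: r6c1 ⇒ r6c1=5.
Step 4. [r2c5∈{4,6}] row 2 places 6 nowhere but r2c5, so r2c5=6.
Step 5. [r1c6∈{5}] nothing but 5 survives at r1c6. So r1c6=5.
Step 6. [r3c6∈{6}] r3c6 has the single candidate 6. So r3c6=6.
Step 7. [r1c5∈{4}] nothing but 4 survives at r1c5 ⇒ r1c5=4.
Step 8. [r5c5∈{2}] nothing but 2 survives at r5c5 ⇒ r5c5=2.
Step 9. [r6c2∈{2}] r6c2's peers cover all but 2 ⇒ r6c2=2.
Step 10. [r4c3∈{5}] r4c3's peers cover all but 5 ⇒ r4c3=5.
Step 11. [r1c1∈{2}] r1c1 is down to just 2. So r1c1=2.
Step 12. [r2c3∈{4}] nothing but 4 survives at r2c3 ⇒ r2c3=4.
Step 13. [r5c4∈{5}] only 5 remains possible at r5c4. So r5c4=5.
Step 14. [r4c2∈{6}] only 6 remains possible at r4c2. So r4c2=6.
Step 15. [r1c4∈{1}] nothing but 1 survives at r1c4, so r1c4=1.
Step 16. [r3c2∈{1}] r3c2 has the single candidate 1 ⇒ r3c2=1.

Answer: 2 3 6 1 4 5 / 1 5 4 3 6 2 / 3 1 2 4 5 6 / 4 6 5 2 3 1 / 6 4 1 5 2 3 / 5 2 3 6 1 4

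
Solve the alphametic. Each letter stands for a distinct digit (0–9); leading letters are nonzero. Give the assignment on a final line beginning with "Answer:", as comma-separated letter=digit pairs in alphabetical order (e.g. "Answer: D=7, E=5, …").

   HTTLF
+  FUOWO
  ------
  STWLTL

Step 1. [col 1: F + O ≡ L (mod 10)] column 1 (F + O ≡ L (mod 10), carry-in 0) doesn't pin F yet; pick F=5 and continue. So F=5.
Step 2. [col 1: F + O ≡ L (mod 10)] several values work for O in column 1 (F + O ≡ L (mod 10), carry-in 0); try O=3. So O=3.
Step 3. [S] adding two 5-digit numbers gives at most 5+1 digits, and here it does — S is that final carry and must be 1. So S=1.
Step 4. [col 1: F + O ≡ L (mod 10)] in column 1 we have F+O≡L with carry-in 0; given F=5, O=3 and digits 1,3,5 already taken and all letters distinct, that pins L to 8, so L=8.
Step 5. [col 2: L + W ≡ T (mod 10)] no forcing yet in column 2 (carry-in 0); T=4 is free and consistent — try it ⇒ T=4.
Step 6. [col 2: L + W ≡ T (mod 10)] in column 2 we have L+W≡T with carry-in 0; given L=8, T=4 and digits 1,3,4,5,8 already taken and all letters distinct, that pins W to 6. So W=6.
Step 7. [col 4: T + U ≡ W (mod 10)] column 4 reads T+U+carry(0)=W with T=4, W=6; with digits 1,3,4,5,6,8 already taken and all letters distinct, the only value for U is 2 ⇒ U=2.
Step 8. [col 5: H + F ≡ T (mod 10)] in column 5 we have H+F≡T with carry-in 0; given F=5, T=4 and digits 1,2,3,4,5,6,8 already taken and all letters distinct, that pins H to 9. So H=9.

Answer: F=5, H=9, L=8, O=3, S=1, T=4, U=2, W=6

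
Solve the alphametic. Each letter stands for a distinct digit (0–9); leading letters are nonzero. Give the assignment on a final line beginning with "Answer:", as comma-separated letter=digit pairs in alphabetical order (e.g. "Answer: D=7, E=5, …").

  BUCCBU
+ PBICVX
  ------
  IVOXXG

Step 1. [col 1: U + X ≡ G (mod 10)] G=8 is one option consistent with column 1 (U + X ≡ G (mod 10), carry-in 0) — take it ⇒ G=8.
Step 2. [col 1: U + X ≡ G (mod 10)] column 1 (U + X ≡ G (mod 10), carry-in 0) doesn't pin U yet; pick U=5 and continue, so U=5.
Step 3. [col 1: U + X ≡ G (mod 10)] column 1 reads U+X+carry(0)=G with U=5, G=8; with digits 5,8 already taken and all letters distinct, the only value for X is 3 ⇒ X=3.
Step 4. [col 2: B + V ≡ X (mod 10)] several values work for B in column 2 (B + V ≡ X (mod 10), carry-in 0); try B=4. So B=4.
Step 5. [col 2: B + V ≡ X (mod 10)] from column 2 (B=4, X=3, carry-in 0, digits 3,4,5,8 already taken and all letters distinct): V must equal 9 ⇒ V=9.
Step 6. [col 3: C + C ≡ X (mod 10)] several values work for C in column 3 (C + C ≡ X (mod 10), carry-in 1); try C=1, so C=1.
Step 7. [col 4: C + I ≡ O (mod 10)] column 4: given C=1, carry-in 0, and digits 1,3,4,5,8,9 already taken and all letters distinct, C+I≡O (mod 10) forces I=6, so I=6.
Step 8. [col 4: C + I ≡ O (mod 10)] column 4: given C=1, I=6, carry-in 0, and digits 1,3,4,5,6,8,9 already taken and all letters distinct, C+I≡O (mod 10) forces O=7. So O=7.
Step 9. [col 6: B + P ≡ I (mod 10)] column 6 reads B+P+carry(0)=I with B=4, I=6; with digits 1,3,4,5,6,7,8,9 already taken and all letters distinct, the only value for P is 2, so P=2.

Answer: B=4, C=1, G=8, I=6, O=7, P=2, U=5, V=9, X=3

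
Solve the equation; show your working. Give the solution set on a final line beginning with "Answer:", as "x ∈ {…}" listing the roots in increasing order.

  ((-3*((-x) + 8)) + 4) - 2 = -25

Step 1. [((-3*((-x) + 8)) + 4) - 2 = -25] -2 is outermost — add 2 both sides, so sub: (-3*((-x) + 8)) + 4 = -23.
Step 2. [(-3*((-x) + 8)) + 4 = -23] subtract 4: x sits inside (… + 4). So sub: -3*((-x) + 8) = -27.
Step 3. [-3*((-x) + 8) = -27] -3·(inner) — divide through by -3, so div: (-x) + 8 = 9.
Step 4. [(-x) + 8 = 9] subtract 8: x sits inside (… + 8). So sub: -x = 1.
Step 5. [-x = 1] flip signs both sides, so neg: x = -1.

Answer: x ∈ {-1}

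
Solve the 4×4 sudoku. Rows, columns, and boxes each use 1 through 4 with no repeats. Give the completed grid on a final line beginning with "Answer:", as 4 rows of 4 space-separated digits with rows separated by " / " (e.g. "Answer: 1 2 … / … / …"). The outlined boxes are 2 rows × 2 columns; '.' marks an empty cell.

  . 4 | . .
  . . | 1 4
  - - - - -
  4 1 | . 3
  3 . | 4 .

Step 1. [r1c4∈{2}] r1c4 is down to just 2 ⇒ r1c4=2.
Step 2. [r2c2∈{2,3}] r2c2 is the only open cell in row 2 admitting 3. So r2c2=3.
Step 3. [r1c3∈{3}] r1c3 is down to just 3. So r1c3=3.
Step 4. [r2c1∈{2}] r2c1 is down to just 2. So r2c1=2.
Step 5. [r3c3∈{2}] r3c3's peers cover all but 2 ⇒ r3c3=2.
Step 6. [r4c4∈{1}] r4c4 has the single candidate 1 ⇒ r4c4=1.
Step 7. [r4c2∈{2}] only 2 remains possible at r4c2, so r4c2=2.
Step 8. [r1c1∈{1}] r1c1 is down to just 1. So r1c1=1.

Answer: 1 4 3 2 / 2 3 1 4 / 4 1 2 3 / 3 2 4 1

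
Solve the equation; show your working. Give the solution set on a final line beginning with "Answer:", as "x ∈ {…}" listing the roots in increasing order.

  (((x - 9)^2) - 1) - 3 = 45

Step 1. [(((x - 9)^2) - 1) - 3 = 45] the outer -3 inverts by adding 3. So sub: ((x - 9)^2) - 1 = 48.
Step 2. [((x - 9)^2) - 1 = 48] 1 comes off first (add 1), so sub: (x - 9)^2 = 49.
Step 3. [(x - 9)^2 = 49] LHS squared, RHS 49 ≥ 0: apply √ (±), so sqrt: x - 9 = 7 or -7.
Step 4. [x - 9 = 7 or -7] the outer -9 inverts by adding 9. So sub: x = 16 or 2.

Answer: x ∈ {2, 16}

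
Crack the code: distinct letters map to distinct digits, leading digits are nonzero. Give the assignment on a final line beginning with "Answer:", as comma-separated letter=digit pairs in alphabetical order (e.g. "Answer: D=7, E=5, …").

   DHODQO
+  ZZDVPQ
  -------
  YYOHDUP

Step 1. [col 1: O + Q ≡ P (mod 10)] no forcing yet in column 1 (carry-in 0); Q=2 is free and consistent — try it, so Q=2.
Step 2. [col 1: O + Q ≡ P (mod 10)] no forcing yet in column 1 (carry-in 0); O=3 is free and consistent — try it. So O=3.
Step 3. [col 1: O + Q ≡ P (mod 10)] in column 1 we have O+Q≡P with carry-in 0; given O=3, Q=2 and digits 2,3 already taken and all letters distinct, that pins P to 5, so P=5.
Step 4. [Y] adding two 6-digit numbers gives at most 6+1 digits, and here it does — Y is that final carry and must be 1 ⇒ Y=1.
Step 5. [col 2: Q + P ≡ U (mod 10)] column 2: given Q=2, P=5, carry-in 0, and digits 1,2,3,5 already taken and all letters distinct, Q+P≡U (mod 10) forces U=7, so U=7.
Step 6. [col 3: D + V ≡ D (mod 10)] column 3 reads D+V+carry(0)=D with nothing yet; with digits 1,2,3,5,7 already taken and all letters distinct, the only value for V is 0, so V=0.
Step 7. [col 3: D + V ≡ D (mod 10)] no forcing yet in column 3 (carry-in 0); D=6 is free and consistent — try it, so D=6.
Step 8. [col 4: O + D ≡ H (mod 10)] column 4: given O=3, D=6, carry-in 0, and digits 0,1,2,3,5,6,7 already taken and all letters distinct, O+D≡H (mod 10) forces H=9, so H=9.
Step 9. [col 5: H + Z ≡ O (mod 10)] in column 5 we have H+Z≡O with carry-in 0; given H=9, O=3 and digits 0,1,2,3,5,6,7,9 already taken and all letters distinct, that pins Z to 4, so Z=4.

Answer: D=6, H=9, O=3, P=5, Q=2, U=7, V=0, Y=1, Z=4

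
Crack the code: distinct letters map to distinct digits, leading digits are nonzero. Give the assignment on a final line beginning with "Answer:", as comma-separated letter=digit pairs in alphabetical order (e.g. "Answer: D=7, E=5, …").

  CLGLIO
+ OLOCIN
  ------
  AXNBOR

Step 1. [col 1: O + N ≡ R (mod 10)] several values work for O in column 1 (O + N ≡ R (mod 10), carry-in 0); try O=2, so O=2.
Step 2. [col 1: O + N ≡ R (mod 10)] R=3 is one option consistent with column 1 (O + N ≡ R (mod 10), carry-in 0) — take it. So R=3.
Step 3. [col 1: O + N ≡ R (mod 10)] in column 1 we have O+N≡R with carry-in 0; given O=2, R=3 and digits 2,3 already taken and all letters distinct, that pins N to 1, so N=1.
Step 4. [col 2: I + I ≡ O (mod 10)] in column 2 we have I+I≡O with carry-in 0; given O=2 and digits 1,2,3 already taken and all letters distinct, that pins I to 6. So I=6.
Step 5. [col 3: L + C ≡ B (mod 10)] several values work for L in column 3 (L + C ≡ B (mod 10), carry-in 1); try L=4, so L=4.
Step 6. [col 3: L + C ≡ B (mod 10)] B=0 is one option consistent with column 3 (L + C ≡ B (mod 10), carry-in 1) — take it. So B=0.
Step 7. [col 3: L + C ≡ B (mod 10)] in column 3 we have L+C≡B with carry-in 1; given L=4, B=0 and digits 0,1,2,3,4,6 already taken and all letters distinct, that pins C to 5, so C=5.
Step 8. [col 4: G + O ≡ N (mod 10)] in column 4 we have G+O≡N with carry-in 1; given O=2, N=1 and digits 0,1,2,3,4,5,6 already taken and all letters distinct, that pins G to 8, so G=8.
Step 9. [col 5: L + L ≡ X (mod 10)] from column 5 (L=4, carry-in 1, digits 0,1,2,3,4,5,6,8 already taken and all letters distinct): X must equal 9. So X=9.
Step 10. [col 6: C + O ≡ A (mod 10)] column 6 reads C+O+carry(0)=A with C=5, O=2; with digits 0,1,2,3,4,5,6,8,9 already taken and all letters distinct, the only value for A is 7 ⇒ A=7.

Answer: A=7, B=0, C=5, G=8, I=6, L=4, N=1, O=2, R=3, X=9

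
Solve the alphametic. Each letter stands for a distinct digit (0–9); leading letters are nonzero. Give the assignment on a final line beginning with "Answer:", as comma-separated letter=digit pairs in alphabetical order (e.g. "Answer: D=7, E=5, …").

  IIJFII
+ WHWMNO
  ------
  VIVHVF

Step 1. [col 1: I + O ≡ F (mod 10)] column 1 (I + O ≡ F (mod 10), carry-in 0) doesn't pin F yet; pick F=1 and continue, so F=1.
Step 2. [col 1: I + O ≡ F (mod 10)] no forcing yet in column 1 (carry-in 0); I=5 is free and consistent — try it. So I=5.
Step 3. [col 1: I + O ≡ F (mod 10)] in column 1 we have I+O≡F with carry-in 0; given I=5, F=1 and digits 1,5 already taken and all letters distinct, that pins O to 6 ⇒ O=6.
Step 4. [col 2: I + N ≡ V (mod 10)] column 2 (I + N ≡ V (mod 10), carry-in 1) doesn't pin N yet; pick N=2 and continue. So N=2.
Step 5. [col 2: I + N ≡ V (mod 10)] column 2 reads I+N+carry(1)=V with I=5, N=2; with digits 1,2,5,6 already taken and all letters distinct, the only value for V is 8. So V=8.
Step 6. [col 3: F + M ≡ H (mod 10)] column 3 (F + M ≡ H (mod 10), carry-in 0) doesn't pin H yet; pick H=0 and continue, so H=0.
Step 7. [col 3: F + M ≡ H (mod 10)] from column 3 (F=1, H=0, carry-in 0, digits 0,1,2,5,6,8 already taken and all letters distinct): M must equal 9. So M=9.
Step 8. [col 4: J + W ≡ V (mod 10)] column 4 (J + W ≡ V (mod 10), carry-in 1) doesn't pin W yet; pick W=3 and continue. So W=3.
Step 9. [col 4: J + W ≡ V (mod 10)] in column 4 we have J+W≡V with carry-in 1; given W=3, V=8 and digits 0,1,2,3,5,6,8,9 already taken and all letters distinct, that pins J to 4 ⇒ J=4.

Answer: F=1, H=0, I=5, J=4, M=9, N=2, O=6, V=8, W=3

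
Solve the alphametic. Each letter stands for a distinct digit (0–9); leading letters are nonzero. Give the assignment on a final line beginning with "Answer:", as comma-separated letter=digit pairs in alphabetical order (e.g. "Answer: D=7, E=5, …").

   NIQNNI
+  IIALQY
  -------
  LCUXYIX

Step 1. [L] adding two 6-digit numbers gives at most 6+1 digits, and here it does — L is that final carry and must be 1. So L=1.
Step 2. [col 1: I + Y ≡ X (mod 10)] several values work for I in column 1 (I + Y ≡ X (mod 10), carry-in 0); try I=4 ⇒ I=4.
Step 3. [col 1: I + Y ≡ X (mod 10)] several values work for Y in column 1 (I + Y ≡ X (mod 10), carry-in 0); try Y=8. So Y=8.
Step 4. [col 1: I + Y ≡ X (mod 10)] in column 1 we have I+Y≡X with carry-in 0; given I=4, Y=8 and digits 1,4,8 already taken and all letters distinct, that pins X to 2. So X=2.
Step 5. [col 2: N + Q ≡ I (mod 10)] column 2 (N + Q ≡ I (mod 10), carry-in 1) doesn't pin Q yet; pick Q=7 and continue ⇒ Q=7.
Step 6. [col 2: N + Q ≡ I (mod 10)] column 2: given Q=7, I=4, carry-in 1, and digits 1,2,4,7,8 already taken and all letters distinct, N+Q≡I (mod 10) forces N=6, so N=6.
Step 7. [col 4: Q + A ≡ X (mod 10)] column 4 reads Q+A+carry(0)=X with Q=7, X=2; with digits 1,2,4,6,7,8 already taken and all letters distinct, the only value for A is 5. So A=5.
Step 8. [col 5: I + I ≡ U (mod 10)] column 5: given I=4, carry-in 1, and digits 1,2,4,5,6,7,8 already taken and all letters distinct, I+I≡U (mod 10) forces U=9 ⇒ U=9.
Step 9. [col 6: N + I ≡ C (mod 10)] column 6: given N=6, I=4, carry-in 0, and digits 1,2,4,5,6,7,8,9 already taken and all letters distinct, N+I≡C (mod 10) forces C=0, so C=0.

Answer: A=5, C=0, I=4, L=1, N=6, Q=7, U=9, X=2, Y=8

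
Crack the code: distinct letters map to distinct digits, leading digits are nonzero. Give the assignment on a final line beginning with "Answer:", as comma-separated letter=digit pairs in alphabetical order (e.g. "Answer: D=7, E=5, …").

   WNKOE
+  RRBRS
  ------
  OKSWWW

Step 1. [col 1: E + S ≡ W (mod 10)] no forcing yet in column 1 (carry-in 0); S=5 is free and consistent — try it ⇒ S=5.
Step 2. [O] the sum has 6 digits but both addends have 5; that extra leading digit O is the final carry, namely 1 ⇒ O=1.
Step 3. [col 1: E + S ≡ W (mod 10)] E=2 is one option consistent with column 1 (E + S ≡ W (mod 10), carry-in 0) — take it ⇒ E=2.
Step 4. [col 1: E + S ≡ W (mod 10)] in column 1 we have E+S≡W with carry-in 0; given E=2, S=5 and digits 1,2,5 already taken and all letters distinct, that pins W to 7 ⇒ W=7.
Step 5. [col 2: O + R ≡ W (mod 10)] in column 2 we have O+R≡W with carry-in 0; given O=1, W=7 and digits 1,2,5,7 already taken and all letters distinct, that pins R to 6. So R=6.
Step 6. [col 3: K + B ≡ W (mod 10)] no forcing yet in column 3 (carry-in 0); K=4 is free and consistent — try it. So K=4.
Step 7. [col 3: K + B ≡ W (mod 10)] column 3: given K=4, W=7, carry-in 0, and digits 1,2,4,5,6,7 already taken and all letters distinct, K+B≡W (mod 10) forces B=3 ⇒ B=3.
Step 8. [col 4: N + R ≡ S (mod 10)] column 4 reads N+R+carry(0)=S with R=6, S=5; with digits 1,2,3,4,5,6,7 already taken and all letters distinct, the only value for N is 9, so N=9.

Answer: B=3, E=2, K=4, N=9, O=1, R=6, S=5, W=7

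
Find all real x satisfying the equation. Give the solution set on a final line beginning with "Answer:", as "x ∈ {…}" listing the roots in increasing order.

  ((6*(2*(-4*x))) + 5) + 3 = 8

Step 1. [((6*(2*(-4*x))) + 5) + 3 = 8] +3 is outermost — subtract 3 both sides. So sub: (6*(2*(-4*x))) + 5 = 5.
Step 2. [(6*(2*(-4*x))) + 5 = 5] +5 is outermost — subtract 5 both sides, so sub: 6*(2*(-4*x)) = 0.
Step 3. [6*(2*(-4*x)) = 0] 6 out front; divide by 6 ⇒ div: 2*(-4*x) = 0.
Step 4. [2*(-4*x) = 0] LHS = 2·(…); ÷2 both sides. So div: -4*x = 0.
Step 5. [-4*x = 0] -4 out front; divide by -4, so div: x = 0.

Answer: x ∈ {0}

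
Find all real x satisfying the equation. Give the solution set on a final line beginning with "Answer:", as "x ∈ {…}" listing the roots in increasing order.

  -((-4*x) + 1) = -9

Step 1. [-((-4*x) + 1) = -9] leading − — multiply by −1, so neg: (-4*x) + 1 = 9.
Step 2. [(-4*x) + 1 = 9] +1 is outermost — subtract 1 both sides ⇒ sub: -4*x = 8.
Step 3. [-4*x = 8] -4 out front; divide by -4, so div: x = -2.

Answer: x ∈ {-2}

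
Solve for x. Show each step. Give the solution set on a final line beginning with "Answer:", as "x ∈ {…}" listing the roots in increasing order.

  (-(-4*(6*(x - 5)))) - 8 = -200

Step 1. [(-(-4*(6*(x - 5)))) - 8 = -200] -8 is outermost — add 8 both sides, so sub: -(-4*(6*(x - 5))) = -192.
Step 2. [-(-4*(6*(x - 5))) = -192] LHS negated; negate both sides, so neg: -4*(6*(x - 5)) = 192.
Step 3. [-4*(6*(x - 5)) = 192] LHS = -4·(…); ÷-4 both sides ⇒ div: 6*(x - 5) = -48.
Step 4. [6*(x - 5) = -48] leading coefficient 6: divide by 6 ⇒ div: x - 5 = -8.
Step 5. [x - 5 = -8] the outer -5 inverts by adding 5, so sub: x = -3.

Answer: x ∈ {-3}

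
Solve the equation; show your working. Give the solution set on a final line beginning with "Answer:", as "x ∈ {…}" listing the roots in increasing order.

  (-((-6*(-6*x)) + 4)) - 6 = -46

Step 1. [(-((-6*(-6*x)) + 4)) - 6 = -46] peel the -6: add 6 from each side. So sub: -((-6*(-6*x)) + 4) = -40.
Step 2. [-((-6*(-6*x)) + 4) = -40] flip signs both sides. So neg: (-6*(-6*x)) + 4 = 40.
Step 3. [(-6*(-6*x)) + 4 = 40] 4 comes off first (subtract 4). So sub: -6*(-6*x) = 36.
Step 4. [-6*(-6*x) = 36] -6 out front; divide by -6. So div: -6*x = -6.
Step 5. [-6*x = -6] leading coefficient -6: divide by -6 ⇒ div: x = 1.

Answer: x ∈ {1}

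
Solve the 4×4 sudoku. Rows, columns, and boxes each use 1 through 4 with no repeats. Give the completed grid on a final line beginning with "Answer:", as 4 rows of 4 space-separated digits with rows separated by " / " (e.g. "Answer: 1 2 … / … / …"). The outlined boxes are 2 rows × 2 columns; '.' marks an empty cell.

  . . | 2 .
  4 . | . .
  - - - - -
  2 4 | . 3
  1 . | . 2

Step 1. [r2c4∈{1}] r2c4's peers cover all but 1. So r2c4=1.
Step 2. [r1c1∈{3}] r1c1 has the single candidate 3 ⇒ r1c1=3.
Step 3. [r2c3∈{3}] r2c3 has the single candidate 3, so r2c3=3.
Step 4. [r4c2∈{3}] r4c2 is down to just 3. So r4c2=3.
Step 5. [r1c4∈{4}] r1c4 has the single candidate 4. So r1c4=4.
Step 6. [r2c2∈{2}] r2c2 is down to just 2, so r2c2=2.
Step 7. [r3c3∈{1}] r3c3's peers cover all but 1 ⇒ r3c3=1.
Step 8. [r1c2∈{1}] only 1 remains possible at r1c2. So r1c2=1.
Step 9. [r4c3∈{4}] r4c3's peers cover all but 4. So r4c3=4.

Answer: 3 1 2 4 / 4 2 3 1 / 2 4 1 3 / 1 3 4 2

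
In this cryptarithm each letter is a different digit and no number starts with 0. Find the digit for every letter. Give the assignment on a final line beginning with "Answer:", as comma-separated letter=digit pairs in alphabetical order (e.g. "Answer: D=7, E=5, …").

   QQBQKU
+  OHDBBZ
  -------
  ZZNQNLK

Step 1. [col 1: U + Z ≡ K (mod 10)] no forcing yet in column 1 (carry-in 0); U=7 is free and consistent — try it ⇒ U=7.
Step 2. [col 1: U + Z ≡ K (mod 10)] Z=1 is one option consistent with column 1 (U + Z ≡ K (mod 10), carry-in 0) — take it. So Z=1.
Step 3. [col 1: U + Z ≡ K (mod 10)] column 1: given U=7, Z=1, carry-in 0, and digits 1,7 already taken and all letters distinct, U+Z≡K (mod 10) forces K=8 ⇒ K=8.
Step 4. [col 2: K + B ≡ L (mod 10)] column 2 (K + B ≡ L (mod 10), carry-in 0) doesn't pin B yet; pick B=2 and continue ⇒ B=2.
Step 5. [col 2: K + B ≡ L (mod 10)] column 2 reads K+B+carry(0)=L with K=8, B=2; with digits 1,2,7,8 already taken and all letters distinct, the only value for L is 0 ⇒ L=0.
Step 6. [col 3: Q + B ≡ N (mod 10)] N=9 is one option consistent with column 3 (Q + B ≡ N (mod 10), carry-in 1) — take it. So N=9.
Step 7. [col 3: Q + B ≡ N (mod 10)] column 3 reads Q+B+carry(1)=N with B=2, N=9; with digits 0,1,2,7,8,9 already taken and all letters distinct, the only value for Q is 6 ⇒ Q=6.
Step 8. [col 4: B + D ≡ Q (mod 10)] column 4: given B=2, Q=6, carry-in 0, and digits 0,1,2,6,7,8,9 already taken and all letters distinct, B+D≡Q (mod 10) forces D=4 ⇒ D=4.
Step 9. [col 5: Q + H ≡ N (mod 10)] column 5: given Q=6, N=9, carry-in 0, and digits 0,1,2,4,6,7,8,9 already taken and all letters distinct, Q+H≡N (mod 10) forces H=3. So H=3.
Step 10. [col 6: Q + O ≡ Z (mod 10)] in column 6 we have Q+O≡Z with carry-in 0; given Q=6, Z=1 and digits 0,1,2,3,4,6,7,8,9 already taken and all letters distinct, that pins O to 5, so O=5.

Answer: B=2, D=4, H=3, K=8, L=0, N=9, O=5, Q=6, U=7, Z=1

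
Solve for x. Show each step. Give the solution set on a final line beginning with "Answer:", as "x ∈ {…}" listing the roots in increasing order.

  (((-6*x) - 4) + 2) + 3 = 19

Step 1. [(((-6*x) - 4) + 2) + 3 = 19] 3 comes off first (subtract 3) ⇒ sub: ((-6*x) - 4) + 2 = 16.
Step 2. [((-6*x) - 4) + 2 = 16] 2 comes off first (subtract 2) ⇒ sub: (-6*x) - 4 = 14.
Step 3. [(-6*x) - 4 = 14] add 4: x sits inside (… - 4) ⇒ sub: -6*x = 18.
Step 4. [-6*x = 18] leading coefficient -6: divide by -6, so div: x = -3.

Answer: x ∈ {-3}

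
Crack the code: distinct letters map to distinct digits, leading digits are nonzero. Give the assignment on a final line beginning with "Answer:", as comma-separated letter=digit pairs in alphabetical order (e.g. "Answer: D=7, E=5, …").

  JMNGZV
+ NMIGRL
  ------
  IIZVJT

Step 1. [col 1: V + L ≡ T (mod 10)] several values work for L in column 1 (V + L ≡ T (mod 10), carry-in 0); try L=9. So L=9.
Step 2. [col 1: V + L ≡ T (mod 10)] column 1 (V + L ≡ T (mod 10), carry-in 0) doesn't pin T yet; pick T=5 and continue ⇒ T=5.
Step 3. [col 1: V + L ≡ T (mod 10)] from column 1 (L=9, T=5, carry-in 0, digits 5,9 already taken and all letters distinct): V must equal 6 ⇒ V=6.
Step 4. [col 2: Z + R ≡ J (mod 10)] no forcing yet in column 2 (carry-in 1); J=2 is free and consistent — try it ⇒ J=2.
Step 5. [col 2: Z + R ≡ J (mod 10)] several values work for R in column 2 (Z + R ≡ J (mod 10), carry-in 1); try R=0, so R=0.
Step 6. [col 2: Z + R ≡ J (mod 10)] column 2 reads Z+R+carry(1)=J with R=0, J=2; with digits 0,2,5,6,9 already taken and all letters distinct, the only value for Z is 1 ⇒ Z=1.
Step 7. [col 3: G + G ≡ V (mod 10)] no forcing yet in column 3 (carry-in 0); G=3 is free and consistent — try it, so G=3.
Step 8. [col 4: N + I ≡ Z (mod 10)] column 4 (N + I ≡ Z (mod 10), carry-in 0) doesn't pin N yet; pick N=4 and continue. So N=4.
Step 9. [col 4: N + I ≡ Z (mod 10)] column 4: given N=4, Z=1, carry-in 0, and digits 0,1,2,3,4,5,6,9 already taken and all letters distinct, N+I≡Z (mod 10) forces I=7. So I=7.
Step 10. [col 5: M + M ≡ I (mod 10)] column 5: given I=7, carry-in 1, and digits 0,1,2,3,4,5,6,7,9 already taken and all letters distinct, M+M≡I (mod 10) forces M=8 ⇒ M=8.

Answer: G=3, I=7, J=2, L=9, M=8, N=4, R=0, T=5, V=6, Z=1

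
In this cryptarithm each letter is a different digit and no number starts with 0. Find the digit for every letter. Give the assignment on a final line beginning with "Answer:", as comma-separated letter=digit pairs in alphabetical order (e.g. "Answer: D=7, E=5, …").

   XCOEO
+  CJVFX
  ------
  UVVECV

Step 1. [U] the sum has 6 digits but both addends have 5; that extra leading digit U is the final carry, namely 1 ⇒ U=1.
Step 2. [col 1: O + X ≡ V (mod 10)] O=4 is one option consistent with column 1 (O + X ≡ V (mod 10), carry-in 0) — take it ⇒ O=4.
Step 3. [col 1: O + X ≡ V (mod 10)] several values work for V in column 1 (O + X ≡ V (mod 10), carry-in 0); try V=2 ⇒ V=2.
Step 4. [col 1: O + X ≡ V (mod 10)] from column 1 (O=4, V=2, carry-in 0, digits 1,2,4 already taken and all letters distinct): X must equal 8, so X=8.
Step 5. [col 2: E + F ≡ C (mod 10)] column 2 (E + F ≡ C (mod 10), carry-in 1) doesn't pin F yet; pick F=5 and continue, so F=5.
Step 6. [col 2: E + F ≡ C (mod 10)] several values work for E in column 2 (E + F ≡ C (mod 10), carry-in 1); try E=7, so E=7.
Step 7. [col 2: E + F ≡ C (mod 10)] from column 2 (E=7, F=5, carry-in 1, digits 1,2,4,5,7,8 already taken and all letters distinct): C must equal 3 ⇒ C=3.
Step 8. [col 4: C + J ≡ V (mod 10)] from column 4 (C=3, V=2, carry-in 0, digits 1,2,3,4,5,7,8 already taken and all letters distinct): J must equal 9 ⇒ J=9.

Answer: C=3, E=7, F=5, J=9, O=4, U=1, V=2, X=8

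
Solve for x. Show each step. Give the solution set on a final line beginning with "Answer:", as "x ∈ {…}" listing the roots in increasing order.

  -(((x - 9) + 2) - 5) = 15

Step 1. [-(((x - 9) + 2) - 5) = 15] leading − — multiply by −1 ⇒ neg: ((x - 9) + 2) - 5 = -15.
Step 2. [((x - 9) + 2) - 5 = -15] the outer -5 inverts by adding 5 ⇒ sub: (x - 9) + 2 = -10.
Step 3. [(x - 9) + 2 = -10] +2 is outermost — subtract 2 both sides. So sub: x - 9 = -12.
Step 4. [x - 9 = -12] peel the -9: add 9 from each side. So sub: x = -3.

Answer: x ∈ {-3}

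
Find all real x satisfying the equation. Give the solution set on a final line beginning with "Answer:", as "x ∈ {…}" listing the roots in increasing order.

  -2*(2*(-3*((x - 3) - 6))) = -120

Step 1. [-2*(2*(-3*((x - 3) - 6))) = -120] leading coefficient -2: divide by -2. So div: 2*(-3*((x - 3) - 6)) = 60.
Step 2. [2*(-3*((x - 3) - 6)) = 60] 2·(inner) — divide through by 2 ⇒ div: -3*((x - 3) - 6) = 30.
Step 3. [-3*((x - 3) - 6) = 30] divide by the outer -3, so div: (x - 3) - 6 = -10.
Step 4. [(x - 3) - 6 = -10] 6 comes off first (add 6), so sub: x - 3 = -4.
Step 5. [x - 3 = -4] peel the -3: add 3 from each side ⇒ sub: x = -1.

Answer: x ∈ {-1}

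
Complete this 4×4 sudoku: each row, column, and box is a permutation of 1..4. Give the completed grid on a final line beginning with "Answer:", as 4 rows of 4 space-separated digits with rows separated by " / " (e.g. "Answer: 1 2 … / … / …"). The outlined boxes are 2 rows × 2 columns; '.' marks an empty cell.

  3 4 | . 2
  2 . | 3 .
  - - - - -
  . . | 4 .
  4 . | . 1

Step 1. [r3c2∈{1,2,3}] r3c2 is the only open cell in row 3 admitting 2 ⇒ r3c2=2.
Step 2. [r3c4∈{3}] r3c4 is down to just 3 ⇒ r3c4=3.
Step 3. [r1c3∈{1}] r1c3 is down to just 1 ⇒ r1c3=1.
Step 4. [r2c2∈{1}] r2c2's peers cover all but 1. So r2c2=1.
Step 5. [r4c3∈{2}] nothing but 2 survives at r4c3. So r4c3=2.
Step 6. [r4c2∈{3}] only 3 remains possible at r4c2. So r4c2=3.
Step 7. [r3c1∈{1}] r3c1 has the single candidate 1. So r3c1=1.
Step 8. [r2c4∈{4}] only 4 remains possible at r2c4. So r2c4=4.

Answer: 3 4 1 2 / 2 1 3 4 / 1 2 4 3 / 4 3 2 1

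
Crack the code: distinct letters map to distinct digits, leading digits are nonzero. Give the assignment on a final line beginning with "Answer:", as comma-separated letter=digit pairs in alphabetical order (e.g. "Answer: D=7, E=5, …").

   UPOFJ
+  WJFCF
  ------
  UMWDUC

Step 1. [col 1: J + F ≡ C (mod 10)] column 1 (J + F ≡ C (mod 10), carry-in 0) doesn't pin C yet; pick C=8 and continue. So C=8.
Step 2. [col 1: J + F ≡ C (mod 10)] F=3 is one option consistent with column 1 (J + F ≡ C (mod 10), carry-in 0) — take it ⇒ F=3.
Step 3. [col 1: J + F ≡ C (mod 10)] in column 1 we have J+F≡C with carry-in 0; given F=3, C=8 and digits 3,8 already taken and all letters distinct, that pins J to 5. So J=5.
Step 4. [col 2: F + C ≡ U (mod 10)] column 2: given F=3, C=8, carry-in 0, and digits 3,5,8 already taken and all letters distinct, F+C≡U (mod 10) forces U=1 ⇒ U=1.
Step 5. [col 3: O + F ≡ D (mod 10)] several values work for D in column 3 (O + F ≡ D (mod 10), carry-in 1); try D=6 ⇒ D=6.
Step 6. [col 3: O + F ≡ D (mod 10)] column 3: given F=3, D=6, carry-in 1, and digits 1,3,5,6,8 already taken and all letters distinct, O+F≡D (mod 10) forces O=2. So O=2.
Step 7. [col 4: P + J ≡ W (mod 10)] several values work for W in column 4 (P + J ≡ W (mod 10), carry-in 0); try W=9, so W=9.
Step 8. [col 4: P + J ≡ W (mod 10)] column 4 reads P+J+carry(0)=W with J=5, W=9; with digits 1,2,3,5,6,8,9 already taken and all letters distinct, the only value for P is 4. So P=4.
Step 9. [col 5: U + W ≡ M (mod 10)] from column 5 (U=1, W=9, carry-in 0, digits 1,2,3,4,5,6,8,9 already taken and all letters distinct): M must equal 0, so M=0.

Answer: C=8, D=6, F=3, J=5, M=0, O=2, P=4, U=1, W=9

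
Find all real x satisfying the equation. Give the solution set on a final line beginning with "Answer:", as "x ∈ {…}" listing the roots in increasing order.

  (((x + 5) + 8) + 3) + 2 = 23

Step 1. [(((x + 5) + 8) + 3) + 2 = 23] 2 comes off first (subtract 2), so sub: ((x + 5) + 8) + 3 = 21.
Step 2. [((x + 5) + 8) + 3 = 21] 3 comes off first (subtract 3). So sub: (x + 5) + 8 = 18.
Step 3. [(x + 5) + 8 = 18] the outer +8 inverts by subtracting 8. So sub: x + 5 = 10.
Step 4. [x + 5 = 10] the outer +5 inverts by subtracting 5, so sub: x = 5.

Answer: x ∈ {5}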